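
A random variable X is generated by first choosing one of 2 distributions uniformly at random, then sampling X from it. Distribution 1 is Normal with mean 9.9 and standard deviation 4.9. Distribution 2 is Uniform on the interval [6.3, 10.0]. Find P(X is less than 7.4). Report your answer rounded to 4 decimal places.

0.3011

Conditional on each component, P(X < 7.4): 1: 0.304954; 2: 0.297297.
By total probability, P(X < 7.4) = 0.5·0.304954 + 0.5·0.297297 = 0.301126.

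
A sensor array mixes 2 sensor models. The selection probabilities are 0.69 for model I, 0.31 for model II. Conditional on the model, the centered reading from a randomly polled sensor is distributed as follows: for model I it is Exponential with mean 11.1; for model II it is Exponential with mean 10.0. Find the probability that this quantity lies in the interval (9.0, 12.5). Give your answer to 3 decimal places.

Conditional on each model, P(9.0 < X < 12.5): I: 0.12021; II: 0.120065.
By total probability, P(9.0 < X < 12.5) = 0.69·0.12021 + 0.31·0.120065 = 0.120165.

0.120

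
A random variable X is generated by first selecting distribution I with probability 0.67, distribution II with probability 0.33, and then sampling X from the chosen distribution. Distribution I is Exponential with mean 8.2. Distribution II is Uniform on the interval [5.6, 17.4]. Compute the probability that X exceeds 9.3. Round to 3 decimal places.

0.442

Conditional on each component, P(X > 9.3): I: 0.321697; II: 0.686441.
By total probability, P(X > 9.3) = 0.67·0.321697 + 0.33·0.686441 = 0.442062.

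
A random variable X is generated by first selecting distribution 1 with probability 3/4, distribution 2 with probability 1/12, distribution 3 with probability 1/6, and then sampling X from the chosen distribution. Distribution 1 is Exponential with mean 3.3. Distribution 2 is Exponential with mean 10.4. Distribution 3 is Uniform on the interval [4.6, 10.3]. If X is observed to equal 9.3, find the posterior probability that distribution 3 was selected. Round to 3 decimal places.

Likelihoods f(9.3 | ·): 1: 0.0180953; 2: 0.0393194; 3: 0.175439.
Posterior ∝ prior × likelihood. Numerator for 3: 0.166667·0.175439 = 0.0292398.
Normalizing constant: 0.75·0.0180953 + 0.0833333·0.0393194 + 0.166667·0.175439 = 0.0460878.
P(3 | observation) = 0.0292398 / 0.0460878 = 0.634436.

0.634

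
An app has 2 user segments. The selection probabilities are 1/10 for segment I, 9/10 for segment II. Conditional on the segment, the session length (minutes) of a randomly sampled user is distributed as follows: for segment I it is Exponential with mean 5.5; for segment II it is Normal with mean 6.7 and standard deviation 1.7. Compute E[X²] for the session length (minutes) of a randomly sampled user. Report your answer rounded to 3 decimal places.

For each component E[X²] = Var + (mean)², giving I: 60.5; II: 47.78.
Overall E[X²] = 0.1·60.5 + 0.9·47.78 = 49.052.

49.052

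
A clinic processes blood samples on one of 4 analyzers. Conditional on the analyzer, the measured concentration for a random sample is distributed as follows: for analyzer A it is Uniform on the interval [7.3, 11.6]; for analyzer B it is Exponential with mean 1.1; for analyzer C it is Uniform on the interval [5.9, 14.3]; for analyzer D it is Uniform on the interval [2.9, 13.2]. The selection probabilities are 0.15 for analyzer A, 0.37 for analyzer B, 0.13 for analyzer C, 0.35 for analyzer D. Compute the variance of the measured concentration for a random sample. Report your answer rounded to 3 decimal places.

Per component, A: μ=9.45, E[X²]=90.8433; B: μ=1.1, E[X²]=2.42; C: μ=10.1, E[X²]=107.89; D: μ=8.05, E[X²]=73.6433.
E[X] = 0.15·9.45 + 0.37·1.1 + 0.13·10.1 + 0.35·8.05 = 5.955.
E[X²] = 0.15·90.8433 + 0.37·2.42 + 0.13·107.89 + 0.35·73.6433 = 54.3228.
Var(X) = E[X²] − (E[X])² = 54.3228 − 35.462 = 18.8607.

18.861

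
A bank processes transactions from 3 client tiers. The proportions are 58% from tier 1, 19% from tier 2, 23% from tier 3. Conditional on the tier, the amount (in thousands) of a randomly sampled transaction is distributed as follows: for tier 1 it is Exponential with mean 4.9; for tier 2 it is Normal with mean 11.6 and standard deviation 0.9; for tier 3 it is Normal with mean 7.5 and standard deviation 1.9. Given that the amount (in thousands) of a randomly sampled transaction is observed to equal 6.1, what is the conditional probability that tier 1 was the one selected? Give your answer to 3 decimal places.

Likelihoods f(6.1 | ·): 1: 0.0587694; 2: 3.44474e-09; 3: 0.160051.
Posterior ∝ prior × likelihood. Numerator for 1: 0.58·0.0587694 = 0.0340863.
Normalizing constant: 0.58·0.0587694 + 0.19·3.44474e-09 + 0.23·0.160051 = 0.0708981.
P(1 | observation) = 0.0340863 / 0.0708981 = 0.480779.

0.481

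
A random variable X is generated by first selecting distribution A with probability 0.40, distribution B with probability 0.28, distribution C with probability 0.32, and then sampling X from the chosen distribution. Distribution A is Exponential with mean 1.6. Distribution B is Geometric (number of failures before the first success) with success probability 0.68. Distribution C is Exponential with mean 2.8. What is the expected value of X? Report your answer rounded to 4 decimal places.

Component means — A: 1.6; B: 0.470588; C: 2.8.
E[X] = 0.4·1.6 + 0.28·0.470588 + 0.32·2.8 = 1.66776.

1.6678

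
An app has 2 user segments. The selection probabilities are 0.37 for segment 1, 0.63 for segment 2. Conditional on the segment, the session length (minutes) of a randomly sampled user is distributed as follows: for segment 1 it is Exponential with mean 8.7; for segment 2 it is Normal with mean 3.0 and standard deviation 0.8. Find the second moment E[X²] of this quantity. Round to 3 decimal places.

62.084

For each component E[X²] = Var + (mean)², giving 1: 151.38; 2: 9.64.
Overall E[X²] = 0.37·151.38 + 0.63·9.64 = 62.0838.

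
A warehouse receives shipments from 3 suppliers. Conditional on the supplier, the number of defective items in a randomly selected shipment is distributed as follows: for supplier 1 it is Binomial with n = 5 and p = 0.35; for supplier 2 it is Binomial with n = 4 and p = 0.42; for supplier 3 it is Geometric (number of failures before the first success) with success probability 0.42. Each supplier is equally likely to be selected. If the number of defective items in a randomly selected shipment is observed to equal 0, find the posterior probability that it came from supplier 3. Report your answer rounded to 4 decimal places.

Likelihoods P(X=0 | ·): 1: 0.116029; 2: 0.113165; 3: 0.42.
Posterior ∝ prior × likelihood. Numerator for 3: 0.333333·0.42 = 0.14.
Normalizing constant: 0.333333·0.116029 + 0.333333·0.113165 + 0.333333·0.42 = 0.216398.
P(3 | observation) = 0.14 / 0.216398 = 0.646956.

0.6470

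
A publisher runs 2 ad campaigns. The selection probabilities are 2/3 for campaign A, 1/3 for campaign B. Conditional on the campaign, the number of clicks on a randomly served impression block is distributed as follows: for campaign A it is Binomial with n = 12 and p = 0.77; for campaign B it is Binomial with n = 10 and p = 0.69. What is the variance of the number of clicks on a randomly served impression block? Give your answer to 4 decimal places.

3.3466

Per component, A: μ=9.24, E[X²]=87.5028; B: μ=6.9, E[X²]=49.749.
E[X] = 0.666667·9.24 + 0.333333·6.9 = 8.46.
E[X²] = 0.666667·87.5028 + 0.333333·49.749 = 74.9182.
Var(X) = E[X²] − (E[X])² = 74.9182 − 71.5716 = 3.3466.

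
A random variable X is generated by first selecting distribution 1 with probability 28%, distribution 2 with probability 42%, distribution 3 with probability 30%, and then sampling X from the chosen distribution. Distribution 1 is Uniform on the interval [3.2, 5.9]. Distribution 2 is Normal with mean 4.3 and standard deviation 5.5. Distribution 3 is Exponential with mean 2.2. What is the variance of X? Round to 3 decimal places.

Per component, 1: μ=4.55, E[X²]=21.31; 2: μ=4.3, E[X²]=48.74; 3: μ=2.2, E[X²]=9.68.
E[X] = 0.28·4.55 + 0.42·4.3 + 0.3·2.2 = 3.74.
E[X²] = 0.28·21.31 + 0.42·48.74 + 0.3·9.68 = 29.3416.
Var(X) = E[X²] − (E[X])² = 29.3416 − 13.9876 = 15.354.

15.354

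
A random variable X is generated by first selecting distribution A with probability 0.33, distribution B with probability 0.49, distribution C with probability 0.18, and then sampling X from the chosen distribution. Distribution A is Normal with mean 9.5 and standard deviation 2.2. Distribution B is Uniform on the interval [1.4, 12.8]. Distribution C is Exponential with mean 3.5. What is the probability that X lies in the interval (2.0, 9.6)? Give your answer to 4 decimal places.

0.5876

Conditional on each component, P(2.0 < X < 9.6): A: 0.517802; B: 0.666667; C: 0.500332.
By total probability, P(2.0 < X < 9.6) = 0.33·0.517802 + 0.49·0.666667 + 0.18·0.500332 = 0.587601.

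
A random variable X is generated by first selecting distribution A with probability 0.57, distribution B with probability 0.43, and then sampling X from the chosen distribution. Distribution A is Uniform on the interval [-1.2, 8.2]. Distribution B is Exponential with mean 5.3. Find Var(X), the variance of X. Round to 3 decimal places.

Per component, A: μ=3.5, E[X²]=19.6133; B: μ=5.3, E[X²]=56.18.
E[X] = 0.57·3.5 + 0.43·5.3 = 4.274.
E[X²] = 0.57·19.6133 + 0.43·56.18 = 35.337.
Var(X) = E[X²] − (E[X])² = 35.337 − 18.2671 = 17.0699.

17.070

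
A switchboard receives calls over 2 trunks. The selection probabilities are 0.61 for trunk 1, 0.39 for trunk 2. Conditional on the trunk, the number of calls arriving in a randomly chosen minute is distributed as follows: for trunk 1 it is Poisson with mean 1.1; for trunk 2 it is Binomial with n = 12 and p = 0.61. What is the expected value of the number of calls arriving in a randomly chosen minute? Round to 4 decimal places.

Component means — 1: 1.1; 2: 7.32.
E[X] = 0.61·1.1 + 0.39·7.32 = 3.5258.

3.5258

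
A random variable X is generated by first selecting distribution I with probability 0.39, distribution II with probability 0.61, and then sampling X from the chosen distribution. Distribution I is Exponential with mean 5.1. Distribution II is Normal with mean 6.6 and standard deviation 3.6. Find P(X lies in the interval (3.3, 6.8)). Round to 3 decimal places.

Conditional on each component, P(3.3 < X < 6.8): I: 0.259986; II: 0.342493.
By total probability, P(3.3 < X < 6.8) = 0.39·0.259986 + 0.61·0.342493 = 0.310316.

0.310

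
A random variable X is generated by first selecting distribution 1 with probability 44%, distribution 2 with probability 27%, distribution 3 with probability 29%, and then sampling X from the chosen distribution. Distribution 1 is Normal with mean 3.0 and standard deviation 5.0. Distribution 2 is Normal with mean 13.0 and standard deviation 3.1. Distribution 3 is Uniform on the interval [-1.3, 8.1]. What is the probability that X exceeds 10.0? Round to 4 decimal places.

0.2606

Conditional on each component, P(X > 10.0): 1: 0.0807567; 2: 0.833413; 3: 0.
By total probability, P(X > 10.0) = 0.44·0.0807567 + 0.27·0.833413 + 0.29·0 = 0.260555.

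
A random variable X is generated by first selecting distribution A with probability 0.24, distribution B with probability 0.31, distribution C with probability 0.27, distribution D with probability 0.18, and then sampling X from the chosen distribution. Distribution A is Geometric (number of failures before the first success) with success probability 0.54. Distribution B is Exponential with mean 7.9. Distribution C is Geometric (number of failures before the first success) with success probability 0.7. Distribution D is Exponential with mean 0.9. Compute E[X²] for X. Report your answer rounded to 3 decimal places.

For each component E[X²] = Var + (mean)², giving A: 2.30316; B: 124.82; C: 0.795918; D: 1.62.
Overall E[X²] = 0.24·2.30316 + 0.31·124.82 + 0.27·0.795918 + 0.18·1.62 = 39.7535.

39.753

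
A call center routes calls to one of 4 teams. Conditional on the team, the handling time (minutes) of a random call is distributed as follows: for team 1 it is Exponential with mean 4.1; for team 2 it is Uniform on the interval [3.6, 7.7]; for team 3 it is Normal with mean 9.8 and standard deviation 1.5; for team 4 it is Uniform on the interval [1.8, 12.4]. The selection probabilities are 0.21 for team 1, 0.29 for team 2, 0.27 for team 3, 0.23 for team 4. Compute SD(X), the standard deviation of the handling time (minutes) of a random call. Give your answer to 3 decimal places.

3.326

Per component, 1: μ=4.1, E[X²]=33.62; 2: μ=5.65, E[X²]=33.3233; 3: μ=9.8, E[X²]=98.29; 4: μ=7.1, E[X²]=59.7733.
E[X] = 0.21·4.1 + 0.29·5.65 + 0.27·9.8 + 0.23·7.1 = 6.7785.
E[X²] = 0.21·33.62 + 0.29·33.3233 + 0.27·98.29 + 0.23·59.7733 = 57.0101.
Var(X) = E[X²] − (E[X])² = 57.0101 − 45.9481 = 11.0621.
SD(X) = √11.0621 = 3.32597.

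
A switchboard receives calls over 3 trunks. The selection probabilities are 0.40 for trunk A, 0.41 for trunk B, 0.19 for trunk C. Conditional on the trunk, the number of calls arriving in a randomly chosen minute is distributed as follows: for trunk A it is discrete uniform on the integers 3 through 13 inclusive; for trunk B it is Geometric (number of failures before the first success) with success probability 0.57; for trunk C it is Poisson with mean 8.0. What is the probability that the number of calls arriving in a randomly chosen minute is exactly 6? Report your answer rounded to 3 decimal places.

Conditional on each trunk, P(X = 6): A: 0.0909091; B: 0.00360318; C: 0.122138.
By total probability, P(X = 6) = 0.4·0.0909091 + 0.41·0.00360318 + 0.19·0.122138 = 0.0610472.

0.061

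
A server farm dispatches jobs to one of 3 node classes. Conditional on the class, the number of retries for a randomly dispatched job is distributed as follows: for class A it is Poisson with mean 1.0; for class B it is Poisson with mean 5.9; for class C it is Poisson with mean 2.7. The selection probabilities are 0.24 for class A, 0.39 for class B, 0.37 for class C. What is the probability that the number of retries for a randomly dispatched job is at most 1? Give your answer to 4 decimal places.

0.2760

Conditional on each class, P(X ≤ 1): A: 0.735759; B: 0.0189022; C: 0.24866.
By total probability, P(X ≤ 1) = 0.24·0.735759 + 0.39·0.0189022 + 0.37·0.24866 = 0.275958.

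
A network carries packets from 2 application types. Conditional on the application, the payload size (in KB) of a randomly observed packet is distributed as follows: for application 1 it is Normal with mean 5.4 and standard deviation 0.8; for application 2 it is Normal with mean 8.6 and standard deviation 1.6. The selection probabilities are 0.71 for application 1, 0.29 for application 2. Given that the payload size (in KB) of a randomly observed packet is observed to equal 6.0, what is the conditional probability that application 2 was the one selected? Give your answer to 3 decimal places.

0.067

Likelihoods f(6.0 | ·): 1: 0.376422; 2: 0.0665864.
Posterior ∝ prior × likelihood. Numerator for 2: 0.29·0.0665864 = 0.0193101.
Normalizing constant: 0.71·0.376422 + 0.29·0.0665864 = 0.28657.
P(2 | observation) = 0.0193101 / 0.28657 = 0.0673835.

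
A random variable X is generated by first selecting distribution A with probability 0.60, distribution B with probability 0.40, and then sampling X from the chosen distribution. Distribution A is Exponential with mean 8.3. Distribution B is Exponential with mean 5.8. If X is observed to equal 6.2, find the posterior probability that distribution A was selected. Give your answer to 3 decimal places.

Likelihoods f(6.2 | ·): A: 0.0570833; B: 0.0592006.
Posterior ∝ prior × likelihood. Numerator for A: 0.6·0.0570833 = 0.03425.
Normalizing constant: 0.6·0.0570833 + 0.4·0.0592006 = 0.0579302.
P(A | observation) = 0.03425 / 0.0579302 = 0.591228.

0.591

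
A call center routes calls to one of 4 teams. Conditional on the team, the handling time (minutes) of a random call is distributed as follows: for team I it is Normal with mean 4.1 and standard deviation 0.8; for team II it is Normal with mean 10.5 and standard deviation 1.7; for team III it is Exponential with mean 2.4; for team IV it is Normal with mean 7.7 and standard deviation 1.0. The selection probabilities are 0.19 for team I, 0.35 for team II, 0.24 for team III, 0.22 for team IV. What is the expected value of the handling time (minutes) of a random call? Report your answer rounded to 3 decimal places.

Component means — I: 4.1; II: 10.5; III: 2.4; IV: 7.7.
E[X] = 0.19·4.1 + 0.35·10.5 + 0.24·2.4 + 0.22·7.7 = 6.724.

6.724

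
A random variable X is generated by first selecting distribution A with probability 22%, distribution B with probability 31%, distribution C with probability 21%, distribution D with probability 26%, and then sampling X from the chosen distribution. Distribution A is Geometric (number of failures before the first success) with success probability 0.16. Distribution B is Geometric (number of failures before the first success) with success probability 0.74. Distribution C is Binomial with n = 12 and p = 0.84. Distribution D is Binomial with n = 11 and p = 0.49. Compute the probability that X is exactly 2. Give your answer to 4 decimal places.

Conditional on each component, P(X = 2): A: 0.112896; B: 0.050024; C: 5.12038e-07; D: 0.0308238.
By total probability, P(X = 2) = 0.22·0.112896 + 0.31·0.050024 + 0.21·5.12038e-07 + 0.26·0.0308238 = 0.0483589.

0.0484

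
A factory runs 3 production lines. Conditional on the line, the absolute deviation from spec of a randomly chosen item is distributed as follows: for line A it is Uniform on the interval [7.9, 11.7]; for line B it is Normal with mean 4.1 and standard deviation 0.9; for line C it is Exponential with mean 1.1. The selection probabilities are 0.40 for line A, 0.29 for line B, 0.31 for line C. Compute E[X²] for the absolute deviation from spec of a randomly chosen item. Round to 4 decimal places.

44.7573

For each component E[X²] = Var + (mean)², giving A: 97.2433; B: 17.62; C: 2.42.
Overall E[X²] = 0.4·97.2433 + 0.29·17.62 + 0.31·2.42 = 44.7573.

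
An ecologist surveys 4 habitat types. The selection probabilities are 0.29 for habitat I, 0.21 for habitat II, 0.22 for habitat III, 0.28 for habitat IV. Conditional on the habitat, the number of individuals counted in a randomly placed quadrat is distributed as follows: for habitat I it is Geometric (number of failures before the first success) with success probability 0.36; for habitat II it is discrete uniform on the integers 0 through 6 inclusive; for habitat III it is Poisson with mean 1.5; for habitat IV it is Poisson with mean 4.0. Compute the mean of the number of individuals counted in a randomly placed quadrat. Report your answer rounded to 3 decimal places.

Component means — I: 1.77778; II: 3; III: 1.5; IV: 4.
E[X] = 0.29·1.77778 + 0.21·3 + 0.22·1.5 + 0.28·4 = 2.59556.

2.596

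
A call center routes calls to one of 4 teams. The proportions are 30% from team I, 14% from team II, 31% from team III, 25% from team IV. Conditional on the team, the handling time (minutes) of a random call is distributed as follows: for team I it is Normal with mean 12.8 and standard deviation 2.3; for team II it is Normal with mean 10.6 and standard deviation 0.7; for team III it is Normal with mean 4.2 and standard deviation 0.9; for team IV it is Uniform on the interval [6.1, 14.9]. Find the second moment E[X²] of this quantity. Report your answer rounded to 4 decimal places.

101.4333

For each component E[X²] = Var + (mean)², giving I: 169.13; II: 112.85; III: 18.45; IV: 116.703.
Overall E[X²] = 0.3·169.13 + 0.14·112.85 + 0.31·18.45 + 0.25·116.703 = 101.433.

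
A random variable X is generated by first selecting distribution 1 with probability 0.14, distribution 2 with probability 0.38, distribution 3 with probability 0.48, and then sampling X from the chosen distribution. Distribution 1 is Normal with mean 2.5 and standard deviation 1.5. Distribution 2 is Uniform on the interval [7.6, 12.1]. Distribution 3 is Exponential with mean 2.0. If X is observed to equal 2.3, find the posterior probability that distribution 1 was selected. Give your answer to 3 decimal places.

Likelihoods f(2.3 | ·): 1: 0.263608; 2: 0; 3: 0.158318.
Posterior ∝ prior × likelihood. Numerator for 1: 0.14·0.263608 = 0.0369051.
Normalizing constant: 0.14·0.263608 + 0.38·0 + 0.48·0.158318 = 0.112898.
P(1 | observation) = 0.0369051 / 0.112898 = 0.326889.

0.327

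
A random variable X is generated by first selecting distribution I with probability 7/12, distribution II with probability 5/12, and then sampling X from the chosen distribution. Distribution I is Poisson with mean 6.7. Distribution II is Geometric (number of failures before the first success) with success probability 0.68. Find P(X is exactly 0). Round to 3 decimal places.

Conditional on each component, P(X = 0): I: 0.00123091; II: 0.68.
By total probability, P(X = 0) = 0.583333·0.00123091 + 0.416667·0.68 = 0.284051.

0.284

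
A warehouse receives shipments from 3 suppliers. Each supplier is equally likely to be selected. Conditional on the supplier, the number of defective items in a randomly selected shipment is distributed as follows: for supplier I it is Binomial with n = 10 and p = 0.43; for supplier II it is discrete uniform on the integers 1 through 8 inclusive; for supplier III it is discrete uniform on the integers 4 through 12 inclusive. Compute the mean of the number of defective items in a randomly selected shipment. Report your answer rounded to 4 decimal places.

Component means — I: 4.3; II: 4.5; III: 8.
E[X] = 0.333333·4.3 + 0.333333·4.5 + 0.333333·8 = 5.6.

5.6000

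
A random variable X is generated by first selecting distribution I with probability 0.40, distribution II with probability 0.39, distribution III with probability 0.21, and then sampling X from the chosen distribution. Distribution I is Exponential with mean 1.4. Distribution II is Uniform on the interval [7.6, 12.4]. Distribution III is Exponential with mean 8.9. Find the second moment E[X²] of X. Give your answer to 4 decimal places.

74.5850

For each component E[X²] = Var + (mean)², giving I: 3.92; II: 101.92; III: 158.42.
Overall E[X²] = 0.4·3.92 + 0.39·101.92 + 0.21·158.42 = 74.585.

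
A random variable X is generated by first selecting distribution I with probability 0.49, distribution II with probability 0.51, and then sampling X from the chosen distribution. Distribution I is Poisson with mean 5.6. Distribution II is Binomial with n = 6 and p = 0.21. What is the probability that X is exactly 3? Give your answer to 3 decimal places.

Conditional on each component, P(X = 3): I: 0.108234; II: 0.0913207.
By total probability, P(X = 3) = 0.49·0.108234 + 0.51·0.0913207 = 0.0996082.

0.100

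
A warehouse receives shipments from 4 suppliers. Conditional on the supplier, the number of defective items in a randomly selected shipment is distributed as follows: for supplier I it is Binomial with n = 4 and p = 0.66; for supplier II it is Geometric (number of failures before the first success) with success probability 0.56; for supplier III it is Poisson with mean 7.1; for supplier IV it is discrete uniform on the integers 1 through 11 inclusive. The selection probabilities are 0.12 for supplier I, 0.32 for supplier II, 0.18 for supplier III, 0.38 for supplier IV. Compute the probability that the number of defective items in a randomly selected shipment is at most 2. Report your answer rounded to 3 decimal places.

Conditional on each supplier, P(X ≤ 2): I: 0.419258; II: 0.914816; III: 0.0274801; IV: 0.181818.
By total probability, P(X ≤ 2) = 0.12·0.419258 + 0.32·0.914816 + 0.18·0.0274801 + 0.38·0.181818 = 0.417089.

0.417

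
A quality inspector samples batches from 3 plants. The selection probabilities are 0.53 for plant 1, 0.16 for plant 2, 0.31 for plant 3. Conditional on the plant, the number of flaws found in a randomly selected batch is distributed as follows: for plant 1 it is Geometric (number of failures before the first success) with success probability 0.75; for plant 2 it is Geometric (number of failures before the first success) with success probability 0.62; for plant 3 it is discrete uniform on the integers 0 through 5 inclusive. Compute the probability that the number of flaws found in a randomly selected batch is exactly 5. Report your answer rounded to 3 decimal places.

0.053

Conditional on each plant, P(X = 5): 1: 0.000732422; 2: 0.00491258; 3: 0.166667.
By total probability, P(X = 5) = 0.53·0.000732422 + 0.16·0.00491258 + 0.31·0.166667 = 0.0528409.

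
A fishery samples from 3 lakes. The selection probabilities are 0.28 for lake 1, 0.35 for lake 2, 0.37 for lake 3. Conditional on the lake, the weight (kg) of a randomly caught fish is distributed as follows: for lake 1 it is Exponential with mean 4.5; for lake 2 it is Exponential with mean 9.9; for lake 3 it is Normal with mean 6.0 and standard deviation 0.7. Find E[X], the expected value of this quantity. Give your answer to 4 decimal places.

6.9450

Component means — 1: 4.5; 2: 9.9; 3: 6.
E[X] = 0.28·4.5 + 0.35·9.9 + 0.37·6 = 6.945.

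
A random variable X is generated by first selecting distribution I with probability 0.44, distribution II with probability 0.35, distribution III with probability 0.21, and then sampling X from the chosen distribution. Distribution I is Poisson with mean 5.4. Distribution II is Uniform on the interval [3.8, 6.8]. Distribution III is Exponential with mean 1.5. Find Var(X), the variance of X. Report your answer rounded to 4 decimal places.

5.5793

Per component, I: μ=5.4, E[X²]=34.56; II: μ=5.3, E[X²]=28.84; III: μ=1.5, E[X²]=4.5.
E[X] = 0.44·5.4 + 0.35·5.3 + 0.21·1.5 = 4.546.
E[X²] = 0.44·34.56 + 0.35·28.84 + 0.21·4.5 = 26.2454.
Var(X) = E[X²] − (E[X])² = 26.2454 − 20.6661 = 5.57928.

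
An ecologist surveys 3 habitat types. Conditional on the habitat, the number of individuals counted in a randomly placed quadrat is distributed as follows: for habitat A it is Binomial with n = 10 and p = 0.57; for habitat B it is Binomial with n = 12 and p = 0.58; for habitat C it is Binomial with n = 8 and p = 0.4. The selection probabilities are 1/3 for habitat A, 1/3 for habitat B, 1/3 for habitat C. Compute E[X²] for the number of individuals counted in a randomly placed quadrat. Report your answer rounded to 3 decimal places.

32.822

For each component E[X²] = Var + (mean)², giving A: 34.941; B: 51.3648; C: 12.16.
Overall E[X²] = 0.333333·34.941 + 0.333333·51.3648 + 0.333333·12.16 = 32.8219.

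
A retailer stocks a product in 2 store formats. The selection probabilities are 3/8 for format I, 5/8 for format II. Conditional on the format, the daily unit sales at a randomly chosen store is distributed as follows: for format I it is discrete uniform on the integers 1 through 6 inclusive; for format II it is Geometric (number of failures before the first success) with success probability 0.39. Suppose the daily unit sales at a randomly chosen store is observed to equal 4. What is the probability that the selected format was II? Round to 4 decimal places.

Likelihoods P(X=4 | ·): I: 0.166667; II: 0.0539988.
Posterior ∝ prior × likelihood. Numerator for II: 0.625·0.0539988 = 0.0337492.
Normalizing constant: 0.375·0.166667 + 0.625·0.0539988 = 0.0962492.
P(II | observation) = 0.0337492 / 0.0962492 = 0.350644.

0.3506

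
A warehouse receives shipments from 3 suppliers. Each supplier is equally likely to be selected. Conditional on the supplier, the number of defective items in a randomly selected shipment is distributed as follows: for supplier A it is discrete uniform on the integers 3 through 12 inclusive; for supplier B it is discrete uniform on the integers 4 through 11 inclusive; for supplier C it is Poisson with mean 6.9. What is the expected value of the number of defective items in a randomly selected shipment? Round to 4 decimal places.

7.3000

Component means — A: 7.5; B: 7.5; C: 6.9.
E[X] = 0.333333·7.5 + 0.333333·7.5 + 0.333333·6.9 = 7.3.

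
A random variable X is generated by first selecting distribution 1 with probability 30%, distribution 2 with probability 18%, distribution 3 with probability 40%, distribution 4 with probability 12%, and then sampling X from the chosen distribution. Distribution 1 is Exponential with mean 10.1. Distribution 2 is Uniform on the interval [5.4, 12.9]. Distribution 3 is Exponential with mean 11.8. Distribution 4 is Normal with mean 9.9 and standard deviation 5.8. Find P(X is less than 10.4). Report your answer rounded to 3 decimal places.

Conditional on each component, P(X < 10.4): 1: 0.642887; 2: 0.666667; 3: 0.585779; 4: 0.534349.
By total probability, P(X < 10.4) = 0.3·0.642887 + 0.18·0.666667 + 0.4·0.585779 + 0.12·0.534349 = 0.6113.

0.611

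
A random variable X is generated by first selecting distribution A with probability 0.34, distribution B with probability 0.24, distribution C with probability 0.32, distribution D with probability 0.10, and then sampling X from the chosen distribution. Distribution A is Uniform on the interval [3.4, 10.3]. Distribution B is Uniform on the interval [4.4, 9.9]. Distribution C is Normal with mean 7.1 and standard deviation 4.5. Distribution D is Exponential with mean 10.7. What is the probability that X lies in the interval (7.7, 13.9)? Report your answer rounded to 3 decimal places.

0.368

Conditional on each component, P(7.7 < X < 13.9): A: 0.376812; B: 0.4; C: 0.381585; D: 0.214148.
By total probability, P(7.7 < X < 13.9) = 0.34·0.376812 + 0.24·0.4 + 0.32·0.381585 + 0.1·0.214148 = 0.367638.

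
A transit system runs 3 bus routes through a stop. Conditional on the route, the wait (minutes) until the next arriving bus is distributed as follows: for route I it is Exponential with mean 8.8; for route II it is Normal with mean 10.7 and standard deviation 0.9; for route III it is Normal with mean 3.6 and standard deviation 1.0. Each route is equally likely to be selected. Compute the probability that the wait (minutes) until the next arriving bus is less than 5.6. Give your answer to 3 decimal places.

0.483

Conditional on each route, P(X < 5.6): I: 0.470787; II: 7.28011e-09; III: 0.97725.
By total probability, P(X < 5.6) = 0.333333·0.470787 + 0.333333·7.28011e-09 + 0.333333·0.97725 = 0.482679.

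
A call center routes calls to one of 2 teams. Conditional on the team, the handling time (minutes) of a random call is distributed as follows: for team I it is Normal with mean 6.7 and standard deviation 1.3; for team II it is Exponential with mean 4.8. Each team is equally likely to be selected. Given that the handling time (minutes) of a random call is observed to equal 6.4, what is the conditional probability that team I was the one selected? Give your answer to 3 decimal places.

0.845

Likelihoods f(6.4 | ·): I: 0.298815; II: 0.0549161.
Posterior ∝ prior × likelihood. Numerator for I: 0.5·0.298815 = 0.149408.
Normalizing constant: 0.5·0.298815 + 0.5·0.0549161 = 0.176866.
P(I | observation) = 0.149408 / 0.176866 = 0.844752.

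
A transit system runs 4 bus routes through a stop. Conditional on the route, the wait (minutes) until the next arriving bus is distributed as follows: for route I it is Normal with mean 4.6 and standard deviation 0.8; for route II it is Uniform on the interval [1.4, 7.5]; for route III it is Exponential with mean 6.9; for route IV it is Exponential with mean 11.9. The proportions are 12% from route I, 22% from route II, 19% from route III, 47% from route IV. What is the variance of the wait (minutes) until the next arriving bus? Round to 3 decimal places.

87.711

Per component, I: μ=4.6, E[X²]=21.8; II: μ=4.45, E[X²]=22.9033; III: μ=6.9, E[X²]=95.22; IV: μ=11.9, E[X²]=283.22.
E[X] = 0.12·4.6 + 0.22·4.45 + 0.19·6.9 + 0.47·11.9 = 8.435.
E[X²] = 0.12·21.8 + 0.22·22.9033 + 0.19·95.22 + 0.47·283.22 = 158.86.
Var(X) = E[X²] − (E[X])² = 158.86 − 71.1492 = 87.7107.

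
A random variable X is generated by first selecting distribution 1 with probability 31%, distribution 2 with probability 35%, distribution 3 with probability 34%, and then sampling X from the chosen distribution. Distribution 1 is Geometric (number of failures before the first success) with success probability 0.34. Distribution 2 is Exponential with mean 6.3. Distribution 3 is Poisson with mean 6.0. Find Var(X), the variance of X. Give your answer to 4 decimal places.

21.5099

Per component, 1: μ=1.94118, E[X²]=9.47751; 2: μ=6.3, E[X²]=79.38; 3: μ=6, E[X²]=42.
E[X] = 0.31·1.94118 + 0.35·6.3 + 0.34·6 = 4.84676.
E[X²] = 0.31·9.47751 + 0.35·79.38 + 0.34·42 = 45.001.
Var(X) = E[X²] − (E[X])² = 45.001 − 23.4911 = 21.5099.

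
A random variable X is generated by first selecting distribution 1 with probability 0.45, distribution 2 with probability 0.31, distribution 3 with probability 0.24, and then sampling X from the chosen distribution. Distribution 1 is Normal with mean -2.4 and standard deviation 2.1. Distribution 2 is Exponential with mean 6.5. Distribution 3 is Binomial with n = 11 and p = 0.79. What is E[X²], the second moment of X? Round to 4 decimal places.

For each component E[X²] = Var + (mean)², giving 1: 10.17; 2: 84.5; 3: 77.341.
Overall E[X²] = 0.45·10.17 + 0.31·84.5 + 0.24·77.341 = 49.3333.

49.3333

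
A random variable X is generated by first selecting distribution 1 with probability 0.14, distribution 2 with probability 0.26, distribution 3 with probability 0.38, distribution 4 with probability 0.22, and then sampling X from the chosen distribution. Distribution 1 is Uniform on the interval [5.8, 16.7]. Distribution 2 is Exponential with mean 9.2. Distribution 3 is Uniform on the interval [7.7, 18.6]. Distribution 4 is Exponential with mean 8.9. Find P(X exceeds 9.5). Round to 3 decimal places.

0.578

Conditional on each component, P(X > 9.5): 1: 0.66055; 2: 0.356077; 3: 0.834862; 4: 0.343896.
By total probability, P(X > 9.5) = 0.14·0.66055 + 0.26·0.356077 + 0.38·0.834862 + 0.22·0.343896 = 0.577962.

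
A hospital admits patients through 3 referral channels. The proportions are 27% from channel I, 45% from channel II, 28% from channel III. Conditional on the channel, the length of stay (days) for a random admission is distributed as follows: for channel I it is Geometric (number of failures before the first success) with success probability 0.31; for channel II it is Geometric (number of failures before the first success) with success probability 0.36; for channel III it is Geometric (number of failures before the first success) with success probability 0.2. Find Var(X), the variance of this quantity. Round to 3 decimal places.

10.645

Per component, I: μ=2.22581, E[X²]=12.1342; II: μ=1.77778, E[X²]=8.09877; III: μ=4, E[X²]=36.
E[X] = 0.27·2.22581 + 0.45·1.77778 + 0.28·4 = 2.52097.
E[X²] = 0.27·12.1342 + 0.45·8.09877 + 0.28·36 = 17.0007.
Var(X) = E[X²] − (E[X])² = 17.0007 − 6.35528 = 10.6454.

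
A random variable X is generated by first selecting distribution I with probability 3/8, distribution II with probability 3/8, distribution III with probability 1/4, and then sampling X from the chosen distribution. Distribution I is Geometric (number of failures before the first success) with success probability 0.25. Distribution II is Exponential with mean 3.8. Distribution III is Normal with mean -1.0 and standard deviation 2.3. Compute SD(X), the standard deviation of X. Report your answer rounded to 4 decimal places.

Per component, I: μ=3, E[X²]=21; II: μ=3.8, E[X²]=28.88; III: μ=-1, E[X²]=6.29.
E[X] = 0.375·3 + 0.375·3.8 + 0.25·-1 = 2.3.
E[X²] = 0.375·21 + 0.375·28.88 + 0.25·6.29 = 20.2775.
Var(X) = E[X²] − (E[X])² = 20.2775 − 5.29 = 14.9875.
SD(X) = √14.9875 = 3.87137.

3.8714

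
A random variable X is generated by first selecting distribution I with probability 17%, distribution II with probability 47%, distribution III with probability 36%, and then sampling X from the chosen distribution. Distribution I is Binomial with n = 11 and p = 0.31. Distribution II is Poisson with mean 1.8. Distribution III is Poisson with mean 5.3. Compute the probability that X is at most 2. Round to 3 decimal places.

0.429

Conditional on each component, P(X ≤ 2): I: 0.287676; II: 0.730621; III: 0.101554.
By total probability, P(X ≤ 2) = 0.17·0.287676 + 0.47·0.730621 + 0.36·0.101554 = 0.428856.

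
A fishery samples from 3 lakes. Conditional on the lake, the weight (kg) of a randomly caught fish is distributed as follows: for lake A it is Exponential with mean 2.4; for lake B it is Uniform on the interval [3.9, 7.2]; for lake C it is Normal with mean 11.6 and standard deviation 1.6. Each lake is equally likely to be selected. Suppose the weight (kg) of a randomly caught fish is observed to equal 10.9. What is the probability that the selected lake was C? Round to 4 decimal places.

Likelihoods f(10.9 | ·): A: 0.00443985; B: 0; C: 0.226583.
Posterior ∝ prior × likelihood. Numerator for C: 0.333333·0.226583 = 0.0755276.
Normalizing constant: 0.333333·0.00443985 + 0.333333·0 + 0.333333·0.226583 = 0.0770075.
P(C | observation) = 0.0755276 / 0.0770075 = 0.980782.

0.9808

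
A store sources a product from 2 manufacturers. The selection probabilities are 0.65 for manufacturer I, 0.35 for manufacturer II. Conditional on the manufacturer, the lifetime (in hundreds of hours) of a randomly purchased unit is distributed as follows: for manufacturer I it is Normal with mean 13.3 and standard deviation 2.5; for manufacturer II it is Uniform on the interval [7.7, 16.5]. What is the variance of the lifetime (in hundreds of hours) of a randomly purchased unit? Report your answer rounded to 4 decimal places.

Per component, I: μ=13.3, E[X²]=183.14; II: μ=12.1, E[X²]=152.863.
E[X] = 0.65·13.3 + 0.35·12.1 = 12.88.
E[X²] = 0.65·183.14 + 0.35·152.863 = 172.543.
Var(X) = E[X²] − (E[X])² = 172.543 − 165.894 = 6.64877.

6.6488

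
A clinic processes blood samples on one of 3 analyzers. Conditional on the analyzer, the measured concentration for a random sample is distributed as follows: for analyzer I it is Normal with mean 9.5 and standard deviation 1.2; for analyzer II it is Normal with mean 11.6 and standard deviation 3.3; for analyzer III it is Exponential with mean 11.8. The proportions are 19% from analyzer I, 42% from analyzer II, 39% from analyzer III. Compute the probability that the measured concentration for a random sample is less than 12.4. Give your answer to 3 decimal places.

0.692

Conditional on each analyzer, P(X < 12.4): I: 0.992168; II: 0.595774; III: 0.650359.
By total probability, P(X < 12.4) = 0.19·0.992168 + 0.42·0.595774 + 0.39·0.650359 = 0.692377.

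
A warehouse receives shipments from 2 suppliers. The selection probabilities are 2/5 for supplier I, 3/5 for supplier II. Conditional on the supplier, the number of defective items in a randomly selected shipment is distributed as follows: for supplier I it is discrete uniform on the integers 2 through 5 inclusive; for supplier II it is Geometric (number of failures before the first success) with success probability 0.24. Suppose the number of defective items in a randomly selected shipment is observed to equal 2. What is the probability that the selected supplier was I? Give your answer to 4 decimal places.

0.5459

Likelihoods P(X=2 | ·): I: 0.25; II: 0.138624.
Posterior ∝ prior × likelihood. Numerator for I: 0.4·0.25 = 0.1.
Normalizing constant: 0.4·0.25 + 0.6·0.138624 = 0.183174.
P(I | observation) = 0.1 / 0.183174 = 0.545928.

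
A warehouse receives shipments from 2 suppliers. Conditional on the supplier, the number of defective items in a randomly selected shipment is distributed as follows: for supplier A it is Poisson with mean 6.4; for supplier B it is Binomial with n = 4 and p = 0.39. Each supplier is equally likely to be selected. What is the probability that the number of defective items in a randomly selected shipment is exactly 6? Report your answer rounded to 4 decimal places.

0.0793

Conditional on each supplier, P(X = 6): A: 0.158585; B: 0.
By total probability, P(X = 6) = 0.5·0.158585 + 0.5·0 = 0.0792926.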